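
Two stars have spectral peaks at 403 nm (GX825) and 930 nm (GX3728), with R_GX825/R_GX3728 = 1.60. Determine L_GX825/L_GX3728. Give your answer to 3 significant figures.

72.6

Wien's law gives T ∝ 1/λ_max, so T_GX825/T_GX3728 = λ_GX3728/λ_GX825 = 930/403 = 2.308.
Then L ∝ R²T⁴ gives L_GX825/L_GX3728 = (1.60)² × (2.308)⁴ = 2.560 × 28.36 = 72.60.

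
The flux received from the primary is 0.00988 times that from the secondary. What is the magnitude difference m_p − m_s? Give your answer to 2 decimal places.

m_p − m_s = −2.5 log₁₀(F_p/F_s) = −2.5 log₁₀(0.00988) = −2.5 × (-2.005) = 5.013.

5.01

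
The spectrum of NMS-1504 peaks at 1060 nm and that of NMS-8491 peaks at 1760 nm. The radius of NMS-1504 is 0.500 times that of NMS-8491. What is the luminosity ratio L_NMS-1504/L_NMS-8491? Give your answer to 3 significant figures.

Wien's law gives T ∝ 1/λ_max, so T_NMS-1504/T_NMS-8491 = λ_NMS-8491/λ_NMS-1504 = 1760/1060 = 1.660.
Then L ∝ R²T⁴ gives L_NMS-1504/L_NMS-8491 = (0.500)² × (1.660)⁴ = 0.2500 × 7.600 = 1.900.

1.90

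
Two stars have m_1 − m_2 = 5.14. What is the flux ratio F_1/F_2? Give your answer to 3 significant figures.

0.00879

F_1/F_2 = 10^(−(m_1 − m_2)/2.5) = 10^(-5.14/2.5) = 10^-2.056 = 0.008790.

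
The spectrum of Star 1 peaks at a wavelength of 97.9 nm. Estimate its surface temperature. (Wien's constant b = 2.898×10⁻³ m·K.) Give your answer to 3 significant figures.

2.96×10^4 K

T = b/λ_max = 2.898×10⁻³ / (97.9×10⁻⁹) = 2.960×10^4 K.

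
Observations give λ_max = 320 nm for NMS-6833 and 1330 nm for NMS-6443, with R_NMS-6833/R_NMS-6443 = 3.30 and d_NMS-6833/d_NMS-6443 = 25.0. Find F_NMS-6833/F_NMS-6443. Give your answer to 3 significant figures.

5.20

Wien's law: T_NMS-6833/T_NMS-6443 = λ_NMS-6443/λ_NMS-6833 = 1330/320 = 4.156.
L_NMS-6833/L_NMS-6443 = (R_NMS-6833/R_NMS-6443)²(T_NMS-6833/T_NMS-6443)⁴ = (3.30)²(4.156)⁴ = 3250.
F_NMS-6833/F_NMS-6443 = (L_NMS-6833/L_NMS-6443)/(d_NMS-6833/d_NMS-6443)² = 3250/(25.0)² = 5.199.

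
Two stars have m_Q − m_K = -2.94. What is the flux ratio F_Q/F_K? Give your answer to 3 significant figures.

15.0

F_Q/F_K = 10^(−(m_Q − m_K)/2.5) = 10^(2.94/2.5) = 10^1.176 = 15.00.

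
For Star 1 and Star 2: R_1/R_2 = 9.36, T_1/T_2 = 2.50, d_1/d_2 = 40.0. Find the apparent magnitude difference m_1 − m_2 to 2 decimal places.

-0.83

L_1/L_2 = (9.36)²(2.50)⁴ = 3422.
F_1/F_2 = (L_1/L_2)/(d_1/d_2)² = 3422/1600 = 2.139.
m_1 − m_2 = −2.5 log₁₀(2.139) = -0.83.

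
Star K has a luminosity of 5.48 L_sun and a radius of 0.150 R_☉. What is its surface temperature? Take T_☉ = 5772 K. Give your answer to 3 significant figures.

T/T_☉ = (L/L_☉)^(1/4) / (R/R_☉)^(1/2)
T = 5772 × (5.48)^(1/4) / √(0.150) = 5772 × 1.530 / 0.3873 = 2.280×10^4 K.

2.28×10^4 K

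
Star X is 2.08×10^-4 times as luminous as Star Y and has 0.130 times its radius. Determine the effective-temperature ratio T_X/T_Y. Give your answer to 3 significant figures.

0.333

L ∝ R²T⁴ gives T ∝ (L/R²)^(1/4), so
T_X/T_Y = (2.08×10^-4 / 0.130²)^(1/4) = (0.01231)^(1/4) = 0.3331.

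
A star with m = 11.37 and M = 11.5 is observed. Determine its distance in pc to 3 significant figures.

m − M = 5 log₁₀(d/10 pc)
11.37 − (11.5) = -0.13 = 5 log₁₀(d/10)
d = 10 × 10^(-0.13/5) = 10 × 10^-0.026 = 9.419 pc.

9.42 pc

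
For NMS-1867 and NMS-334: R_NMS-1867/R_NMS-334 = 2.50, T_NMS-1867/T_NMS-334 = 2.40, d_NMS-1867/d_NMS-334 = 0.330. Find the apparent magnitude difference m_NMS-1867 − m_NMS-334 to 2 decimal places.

-8.20

L_NMS-1867/L_NMS-334 = (2.50)²(2.40)⁴ = 207.4.
F_NMS-1867/F_NMS-334 = (L_NMS-1867/L_NMS-334)/(d_NMS-1867/d_NMS-334)² = 207.4/0.1089 = 1904.
m_NMS-1867 − m_NMS-334 = −2.5 log₁₀(1904) = -8.20.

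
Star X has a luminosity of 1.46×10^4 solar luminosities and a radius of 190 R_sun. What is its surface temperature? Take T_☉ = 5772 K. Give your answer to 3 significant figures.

T/T_☉ = (L/L_☉)^(1/4) / (R/R_☉)^(1/2)
T = 5772 × (1.46×10^4)^(1/4) / √(190) = 5772 × 10.99 / 13.78 = 4603 K.

4.60×10^3 K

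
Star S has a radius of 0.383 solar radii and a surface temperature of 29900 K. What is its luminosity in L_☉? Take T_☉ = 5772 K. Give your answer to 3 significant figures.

L/L_☉ = (R/R_☉)² (T/T_☉)⁴ = (0.383)² × (29900/5772)⁴
       = 0.1467 × (5.180)⁴ = 0.1467 × 720.1 = 105.6.

106 L_☉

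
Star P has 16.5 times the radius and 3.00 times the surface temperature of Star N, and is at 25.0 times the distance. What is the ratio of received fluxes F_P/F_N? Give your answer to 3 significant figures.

35.3

L_P/L_N = (R_P/R_N)²(T_P/T_N)⁴ = (16.5)² × (3.00)⁴ = 2.205×10^4.
F_P/F_N = (L_P/L_N)/(d_P/d_N)² = 2.205×10^4 / (25.0)² = 35.28.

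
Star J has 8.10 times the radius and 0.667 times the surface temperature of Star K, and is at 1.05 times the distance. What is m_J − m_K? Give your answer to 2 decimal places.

-2.68

L_J/L_K = (8.10)²(0.667)⁴ = 12.99.
F_J/F_K = (L_J/L_K)/(d_J/d_K)² = 12.99/1.103 = 11.78.
m_J − m_K = −2.5 log₁₀(11.78) = -2.68.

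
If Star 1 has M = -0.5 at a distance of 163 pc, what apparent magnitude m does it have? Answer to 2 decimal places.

5.56

m = M + 5 log₁₀(d/10 pc) = -0.5 + 5 log₁₀(163/10)
  = -0.5 + 5 × 1.212 = -0.5 + 6.06 = 5.56.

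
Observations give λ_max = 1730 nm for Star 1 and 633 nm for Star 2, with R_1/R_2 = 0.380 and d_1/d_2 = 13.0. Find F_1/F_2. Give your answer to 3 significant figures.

Wien's law: T_1/T_2 = λ_2/λ_1 = 633/1730 = 0.3659.
L_1/L_2 = (R_1/R_2)²(T_1/T_2)⁴ = (0.380)²(0.3659)⁴ = 0.002588.
F_1/F_2 = (L_1/L_2)/(d_1/d_2)² = 0.002588/(13.0)² = 1.531×10^-5.

1.53×10^-5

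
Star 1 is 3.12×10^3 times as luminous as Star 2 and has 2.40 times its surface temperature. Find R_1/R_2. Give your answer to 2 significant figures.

L ∝ R²T⁴ gives R ∝ √L / T², so
R_1/R_2 = √(3.12×10^3) / (2.40)² = 55.86 / 5.760 = 9.697.

9.7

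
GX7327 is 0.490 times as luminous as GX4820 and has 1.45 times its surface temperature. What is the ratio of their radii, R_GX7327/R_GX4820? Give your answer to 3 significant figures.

0.333

L ∝ R²T⁴ gives R ∝ √L / T², so
R_GX7327/R_GX4820 = √(0.490) / (1.45)² = 0.7000 / 2.103 = 0.3329.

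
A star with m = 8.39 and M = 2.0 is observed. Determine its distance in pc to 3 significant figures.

190 pc

m − M = 5 log₁₀(d/10 pc)
8.39 − (2.0) = 6.39 = 5 log₁₀(d/10)
d = 10 × 10^(6.39/5) = 10 × 10^1.278 = 189.7 pc.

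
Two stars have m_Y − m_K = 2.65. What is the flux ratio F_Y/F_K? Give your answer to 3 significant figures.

0.0871

F_Y/F_K = 10^(−(m_Y − m_K)/2.5) = 10^(-2.65/2.5) = 10^-1.060 = 0.08710.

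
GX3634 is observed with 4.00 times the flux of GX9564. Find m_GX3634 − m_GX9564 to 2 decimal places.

-1.51

m_GX3634 − m_GX9564 = −2.5 log₁₀(F_GX3634/F_GX9564) = −2.5 log₁₀(4.00) = −2.5 × (0.602) = -1.505.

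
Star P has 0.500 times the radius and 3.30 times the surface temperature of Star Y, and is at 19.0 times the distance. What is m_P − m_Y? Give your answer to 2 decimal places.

2.71

L_P/L_Y = (0.500)²(3.30)⁴ = 29.65.
F_P/F_Y = (L_P/L_Y)/(d_P/d_Y)² = 29.65/361.0 = 0.08213.
m_P − m_Y = −2.5 log₁₀(0.08213) = 2.71.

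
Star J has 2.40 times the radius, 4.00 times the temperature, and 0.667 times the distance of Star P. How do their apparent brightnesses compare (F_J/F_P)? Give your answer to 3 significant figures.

L_J/L_P = (R_J/R_P)²(T_J/T_P)⁴ = (2.40)² × (4.00)⁴ = 1475.
F_J/F_P = (L_J/L_P)/(d_J/d_P)² = 1475 / (0.667)² = 3314.

3.31×10^3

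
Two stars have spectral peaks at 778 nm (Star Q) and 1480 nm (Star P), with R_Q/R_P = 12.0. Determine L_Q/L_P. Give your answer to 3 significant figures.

Wien's law gives T ∝ 1/λ_max, so T_Q/T_P = λ_P/λ_Q = 1480/778 = 1.902.
Then L ∝ R²T⁴ gives L_Q/L_P = (12.0)² × (1.902)⁴ = 144.0 × 13.10 = 1886.

1.89×10^3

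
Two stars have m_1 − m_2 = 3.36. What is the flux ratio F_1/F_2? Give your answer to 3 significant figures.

F_1/F_2 = 10^(−(m_1 − m_2)/2.5) = 10^(-3.36/2.5) = 10^-1.344 = 0.04529.

0.0453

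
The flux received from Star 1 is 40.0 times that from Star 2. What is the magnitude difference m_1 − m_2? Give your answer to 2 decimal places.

m_1 − m_2 = −2.5 log₁₀(F_1/F_2) = −2.5 log₁₀(40.0) = −2.5 × (1.602) = -4.005.

-4.01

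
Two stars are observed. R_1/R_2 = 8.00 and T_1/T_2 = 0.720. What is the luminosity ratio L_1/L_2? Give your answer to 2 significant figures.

From the Stefan–Boltzmann law, L ∝ R²T⁴, so
L_1/L_2 = (R_1/R_2)² (T_1/T_2)⁴ = (8.00)² × (0.720)⁴ = 64.00 × 0.2687 = 17.20.

17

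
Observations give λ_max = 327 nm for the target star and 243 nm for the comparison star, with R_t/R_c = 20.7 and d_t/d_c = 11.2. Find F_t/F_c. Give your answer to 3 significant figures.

1.04

Wien's law: T_t/T_c = λ_c/λ_t = 243/327 = 0.7431.
L_t/L_c = (R_t/R_c)²(T_t/T_c)⁴ = (20.7)²(0.7431)⁴ = 130.7.
F_t/F_c = (L_t/L_c)/(d_t/d_c)² = 130.7/(11.2)² = 1.042.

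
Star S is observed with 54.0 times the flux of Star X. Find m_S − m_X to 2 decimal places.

-4.33

m_S − m_X = −2.5 log₁₀(F_S/F_X) = −2.5 log₁₀(54.0) = −2.5 × (1.732) = -4.331.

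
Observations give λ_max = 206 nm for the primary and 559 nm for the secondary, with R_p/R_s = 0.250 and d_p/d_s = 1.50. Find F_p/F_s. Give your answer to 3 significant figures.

1.51

Wien's law: T_p/T_s = λ_s/λ_p = 559/206 = 2.714.
L_p/L_s = (R_p/R_s)²(T_p/T_s)⁴ = (0.250)²(2.714)⁴ = 3.389.
F_p/F_s = (L_p/L_s)/(d_p/d_s)² = 3.389/(1.50)² = 1.506.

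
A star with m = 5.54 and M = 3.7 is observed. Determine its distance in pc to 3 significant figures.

23.3 pc

m − M = 5 log₁₀(d/10 pc)
5.54 − (3.7) = 1.84 = 5 log₁₀(d/10)
d = 10 × 10^(1.84/5) = 10 × 10^0.368 = 23.33 pc.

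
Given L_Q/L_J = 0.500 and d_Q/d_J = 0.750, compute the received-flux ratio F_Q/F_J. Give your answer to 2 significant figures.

F = L/(4πd²), so F_Q/F_J = (L_Q/L_J) / (d_Q/d_J)²
= 0.500 / (0.750)² = 0.500 / 0.5625 = 0.8889.

0.89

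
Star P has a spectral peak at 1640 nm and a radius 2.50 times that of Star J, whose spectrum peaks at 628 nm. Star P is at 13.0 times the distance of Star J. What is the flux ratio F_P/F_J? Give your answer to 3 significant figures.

7.95×10^-4

Wien's law: T_P/T_J = λ_J/λ_P = 628/1640 = 0.3829.
L_P/L_J = (R_P/R_J)²(T_P/T_J)⁴ = (2.50)²(0.3829)⁴ = 0.1344.
F_P/F_J = (L_P/L_J)/(d_P/d_J)² = 0.1344/(13.0)² = 7.952×10^-4.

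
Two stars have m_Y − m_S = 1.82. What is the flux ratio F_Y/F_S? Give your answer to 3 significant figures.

F_Y/F_S = 10^(−(m_Y − m_S)/2.5) = 10^(-1.82/2.5) = 10^-0.728 = 0.1871.

0.187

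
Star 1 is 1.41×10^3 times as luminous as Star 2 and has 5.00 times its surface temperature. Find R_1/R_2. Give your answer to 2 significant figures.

1.5

L ∝ R²T⁴ gives R ∝ √L / T², so
R_1/R_2 = √(1.41×10^3) / (5.00)² = 37.55 / 25.00 = 1.502.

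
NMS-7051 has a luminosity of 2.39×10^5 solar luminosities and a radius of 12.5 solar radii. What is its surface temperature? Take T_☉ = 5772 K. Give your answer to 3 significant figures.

T/T_☉ = (L/L_☉)^(1/4) / (R/R_☉)^(1/2)
T = 5772 × (2.39×10^5)^(1/4) / √(12.5) = 5772 × 22.11 / 3.536 = 3.610×10^4 K.

3.61×10^4 K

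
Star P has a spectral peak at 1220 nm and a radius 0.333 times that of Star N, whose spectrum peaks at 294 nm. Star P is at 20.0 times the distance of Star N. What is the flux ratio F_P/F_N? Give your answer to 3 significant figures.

Wien's law: T_P/T_N = λ_N/λ_P = 294/1220 = 0.2410.
L_P/L_N = (R_P/R_N)²(T_P/T_N)⁴ = (0.333)²(0.2410)⁴ = 3.740×10^-4.
F_P/F_N = (L_P/L_N)/(d_P/d_N)² = 3.740×10^-4/(20.0)² = 9.349×10^-7.

9.35×10^-7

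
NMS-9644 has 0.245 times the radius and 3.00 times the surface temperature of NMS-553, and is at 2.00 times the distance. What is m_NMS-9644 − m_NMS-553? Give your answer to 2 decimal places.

L_NMS-9644/L_NMS-553 = (0.245)²(3.00)⁴ = 4.862.
F_NMS-9644/F_NMS-553 = (L_NMS-9644/L_NMS-553)/(d_NMS-9644/d_NMS-553)² = 4.862/4.000 = 1.216.
m_NMS-9644 − m_NMS-553 = −2.5 log₁₀(1.216) = -0.21.

-0.21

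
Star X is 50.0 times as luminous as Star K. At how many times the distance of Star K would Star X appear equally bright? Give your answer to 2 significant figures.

7.1

Equal flux requires L_X/d_X² = L_K/d_K², so d_X/d_K = √(L_X/L_K)
= √(50.0) = 7.071.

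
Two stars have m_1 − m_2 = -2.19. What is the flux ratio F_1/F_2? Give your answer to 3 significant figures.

7.52

F_1/F_2 = 10^(−(m_1 − m_2)/2.5) = 10^(2.19/2.5) = 10^0.876 = 7.516.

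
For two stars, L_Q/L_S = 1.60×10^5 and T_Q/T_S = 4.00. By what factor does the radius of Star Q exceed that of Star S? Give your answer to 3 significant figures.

L ∝ R²T⁴ gives R ∝ √L / T², so
R_Q/R_S = √(1.60×10^5) / (4.00)² = 400.0 / 16.00 = 25.00.

25.0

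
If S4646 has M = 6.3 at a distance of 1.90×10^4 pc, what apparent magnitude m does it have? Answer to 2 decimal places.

m = M + 5 log₁₀(d/10 pc) = 6.3 + 5 log₁₀(1.90×10^4/10)
  = 6.3 + 5 × 3.279 = 6.3 + 16.39 = 22.69.

22.69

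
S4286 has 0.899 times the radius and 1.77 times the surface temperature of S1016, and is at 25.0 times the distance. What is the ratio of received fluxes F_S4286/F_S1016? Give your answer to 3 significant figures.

L_S4286/L_S1016 = (R_S4286/R_S1016)²(T_S4286/T_S1016)⁴ = (0.899)² × (1.77)⁴ = 7.933.
F_S4286/F_S1016 = (L_S4286/L_S1016)/(d_S4286/d_S1016)² = 7.933 / (25.0)² = 0.01269.

0.0127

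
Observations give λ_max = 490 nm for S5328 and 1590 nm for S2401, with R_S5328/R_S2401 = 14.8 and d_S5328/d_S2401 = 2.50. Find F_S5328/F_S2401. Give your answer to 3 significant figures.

Wien's law: T_S5328/T_S2401 = λ_S2401/λ_S5328 = 1590/490 = 3.245.
L_S5328/L_S2401 = (R_S5328/R_S2401)²(T_S5328/T_S2401)⁴ = (14.8)²(3.245)⁴ = 2.428×10^4.
F_S5328/F_S2401 = (L_S5328/L_S2401)/(d_S5328/d_S2401)² = 2.428×10^4/(2.50)² = 3886.

3.89×10^3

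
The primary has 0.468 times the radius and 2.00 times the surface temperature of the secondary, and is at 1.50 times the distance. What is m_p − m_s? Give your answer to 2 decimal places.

-0.48

L_p/L_s = (0.468)²(2.00)⁴ = 3.504.
F_p/F_s = (L_p/L_s)/(d_p/d_s)² = 3.504/2.250 = 1.558.
m_p − m_s = −2.5 log₁₀(1.558) = -0.48.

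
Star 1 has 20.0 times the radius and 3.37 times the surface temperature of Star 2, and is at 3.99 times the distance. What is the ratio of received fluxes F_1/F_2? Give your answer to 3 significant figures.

L_1/L_2 = (R_1/R_2)²(T_1/T_2)⁴ = (20.0)² × (3.37)⁴ = 5.159×10^4.
F_1/F_2 = (L_1/L_2)/(d_1/d_2)² = 5.159×10^4 / (3.99)² = 3241.

3.24×10^3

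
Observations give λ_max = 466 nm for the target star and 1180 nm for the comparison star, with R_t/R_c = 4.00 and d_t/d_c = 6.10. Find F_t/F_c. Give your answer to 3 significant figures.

Wien's law: T_t/T_c = λ_c/λ_t = 1180/466 = 2.532.
L_t/L_c = (R_t/R_c)²(T_t/T_c)⁴ = (4.00)²(2.532)⁴ = 657.8.
F_t/F_c = (L_t/L_c)/(d_t/d_c)² = 657.8/(6.10)² = 17.68.

17.7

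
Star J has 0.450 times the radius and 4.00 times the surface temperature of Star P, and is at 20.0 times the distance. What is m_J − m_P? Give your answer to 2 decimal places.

2.22

L_J/L_P = (0.450)²(4.00)⁴ = 51.84.
F_J/F_P = (L_J/L_P)/(d_J/d_P)² = 51.84/400.0 = 0.1296.
m_J − m_P = −2.5 log₁₀(0.1296) = 2.22.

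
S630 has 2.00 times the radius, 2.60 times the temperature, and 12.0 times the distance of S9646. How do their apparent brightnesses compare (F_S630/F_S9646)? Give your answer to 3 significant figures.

L_S630/L_S9646 = (R_S630/R_S9646)²(T_S630/T_S9646)⁴ = (2.00)² × (2.60)⁴ = 182.8.
F_S630/F_S9646 = (L_S630/L_S9646)/(d_S630/d_S9646)² = 182.8 / (12.0)² = 1.269.

1.27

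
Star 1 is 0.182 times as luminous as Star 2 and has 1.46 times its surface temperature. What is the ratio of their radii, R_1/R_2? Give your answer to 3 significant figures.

0.200

L ∝ R²T⁴ gives R ∝ √L / T², so
R_1/R_2 = √(0.182) / (1.46)² = 0.4266 / 2.132 = 0.2001.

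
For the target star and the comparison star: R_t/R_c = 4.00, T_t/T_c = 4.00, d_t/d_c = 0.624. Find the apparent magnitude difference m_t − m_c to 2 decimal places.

-10.05

L_t/L_c = (4.00)²(4.00)⁴ = 4096.
F_t/F_c = (L_t/L_c)/(d_t/d_c)² = 4096/0.3894 = 1.052×10^4.
m_t − m_c = −2.5 log₁₀(1.052×10^4) = -10.05.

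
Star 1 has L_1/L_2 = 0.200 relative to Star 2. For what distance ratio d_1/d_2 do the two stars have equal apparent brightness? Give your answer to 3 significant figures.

0.447

Equal flux requires L_1/d_1² = L_2/d_2², so d_1/d_2 = √(L_1/L_2)
= √(0.200) = 0.4472.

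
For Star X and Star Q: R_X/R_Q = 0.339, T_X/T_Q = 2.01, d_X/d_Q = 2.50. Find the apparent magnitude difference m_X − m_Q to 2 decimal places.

1.31

L_X/L_Q = (0.339)²(2.01)⁴ = 1.876.
F_X/F_Q = (L_X/L_Q)/(d_X/d_Q)² = 1.876/6.250 = 0.3001.
m_X − m_Q = −2.5 log₁₀(0.3001) = 1.31.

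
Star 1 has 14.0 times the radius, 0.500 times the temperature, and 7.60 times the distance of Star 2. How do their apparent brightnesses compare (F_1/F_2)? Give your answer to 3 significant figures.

L_1/L_2 = (R_1/R_2)²(T_1/T_2)⁴ = (14.0)² × (0.500)⁴ = 12.25.
F_1/F_2 = (L_1/L_2)/(d_1/d_2)² = 12.25 / (7.60)² = 0.2121.

0.212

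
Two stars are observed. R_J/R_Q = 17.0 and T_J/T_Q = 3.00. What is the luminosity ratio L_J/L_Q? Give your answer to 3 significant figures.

2.34×10^4

From the Stefan–Boltzmann law, L ∝ R²T⁴, so
L_J/L_Q = (R_J/R_Q)² (T_J/T_Q)⁴ = (17.0)² × (3.00)⁴ = 289.0 × 81.00 = 2.341×10^4.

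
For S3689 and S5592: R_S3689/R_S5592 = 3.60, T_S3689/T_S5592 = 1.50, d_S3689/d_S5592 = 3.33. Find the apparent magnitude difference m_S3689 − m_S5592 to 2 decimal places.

L_S3689/L_S5592 = (3.60)²(1.50)⁴ = 65.61.
F_S3689/F_S5592 = (L_S3689/L_S5592)/(d_S3689/d_S5592)² = 65.61/11.09 = 5.917.
m_S3689 − m_S5592 = −2.5 log₁₀(5.917) = -1.93.

-1.93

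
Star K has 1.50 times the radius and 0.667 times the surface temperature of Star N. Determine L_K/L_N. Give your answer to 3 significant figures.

0.445

From the Stefan–Boltzmann law, L ∝ R²T⁴, so
L_K/L_N = (R_K/R_N)² (T_K/T_N)⁴ = (1.50)² × (0.667)⁴ = 2.250 × 0.1979 = 0.4453.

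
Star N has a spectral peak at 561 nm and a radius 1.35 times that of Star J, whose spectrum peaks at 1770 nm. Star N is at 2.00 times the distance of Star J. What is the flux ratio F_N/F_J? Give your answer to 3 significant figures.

45.1

Wien's law: T_N/T_J = λ_J/λ_N = 1770/561 = 3.155.
L_N/L_J = (R_N/R_J)²(T_N/T_J)⁴ = (1.35)²(3.155)⁴ = 180.6.
F_N/F_J = (L_N/L_J)/(d_N/d_J)² = 180.6/(2.00)² = 45.15.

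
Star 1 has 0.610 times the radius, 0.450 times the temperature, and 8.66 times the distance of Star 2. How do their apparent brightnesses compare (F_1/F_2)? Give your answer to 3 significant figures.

L_1/L_2 = (R_1/R_2)²(T_1/T_2)⁴ = (0.610)² × (0.450)⁴ = 0.01526.
F_1/F_2 = (L_1/L_2)/(d_1/d_2)² = 0.01526 / (8.66)² = 2.035×10^-4.

2.03×10^-4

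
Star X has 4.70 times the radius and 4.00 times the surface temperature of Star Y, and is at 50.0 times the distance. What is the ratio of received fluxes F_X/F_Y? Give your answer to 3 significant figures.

2.26

L_X/L_Y = (R_X/R_Y)²(T_X/T_Y)⁴ = (4.70)² × (4.00)⁴ = 5655.
F_X/F_Y = (L_X/L_Y)/(d_X/d_Y)² = 5655 / (50.0)² = 2.262.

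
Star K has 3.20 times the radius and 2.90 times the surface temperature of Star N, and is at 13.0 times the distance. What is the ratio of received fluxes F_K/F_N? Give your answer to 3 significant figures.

L_K/L_N = (R_K/R_N)²(T_K/T_N)⁴ = (3.20)² × (2.90)⁴ = 724.3.
F_K/F_N = (L_K/L_N)/(d_K/d_N)² = 724.3 / (13.0)² = 4.286.

4.29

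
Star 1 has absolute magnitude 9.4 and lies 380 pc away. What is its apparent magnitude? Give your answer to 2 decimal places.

17.30

m = M + 5 log₁₀(d/10 pc) = 9.4 + 5 log₁₀(380/10)
  = 9.4 + 5 × 1.580 = 9.4 + 7.90 = 17.30.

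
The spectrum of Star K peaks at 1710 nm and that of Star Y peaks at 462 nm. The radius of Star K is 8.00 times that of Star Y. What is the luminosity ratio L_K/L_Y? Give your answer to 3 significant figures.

Wien's law gives T ∝ 1/λ_max, so T_K/T_Y = λ_Y/λ_K = 462/1710 = 0.2702.
Then L ∝ R²T⁴ gives L_K/L_Y = (8.00)² × (0.2702)⁴ = 64.00 × 0.005328 = 0.3410.

0.341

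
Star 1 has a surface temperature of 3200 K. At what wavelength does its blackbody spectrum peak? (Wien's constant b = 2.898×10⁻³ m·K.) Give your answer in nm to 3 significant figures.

λ_max = b/T = 2.898×10⁻³ / 3200 = 9.06×10^-7 m = 905.6 nm.

906 nm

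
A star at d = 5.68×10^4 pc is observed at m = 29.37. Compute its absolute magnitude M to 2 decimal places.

M = m − 5 log₁₀(d/10 pc) = 29.37 − 5 log₁₀(5.68×10^4/10)
  = 29.37 − 5 × 3.754 = 29.37 − 18.77 = 10.60.

10.60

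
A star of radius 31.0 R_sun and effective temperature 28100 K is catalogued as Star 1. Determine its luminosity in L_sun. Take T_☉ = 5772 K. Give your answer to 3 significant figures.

5.40×10^5 L_sun

L/L_☉ = (R/R_☉)² (T/T_☉)⁴ = (31.0)² × (28100/5772)⁴
       = 961.0 × (4.868)⁴ = 961.0 × 561.7 = 5.398×10^5.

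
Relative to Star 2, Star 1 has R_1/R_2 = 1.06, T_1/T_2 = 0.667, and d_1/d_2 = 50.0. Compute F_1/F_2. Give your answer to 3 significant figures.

8.90×10^-5

L_1/L_2 = (R_1/R_2)²(T_1/T_2)⁴ = (1.06)² × (0.667)⁴ = 0.2224.
F_1/F_2 = (L_1/L_2)/(d_1/d_2)² = 0.2224 / (50.0)² = 8.896×10^-5.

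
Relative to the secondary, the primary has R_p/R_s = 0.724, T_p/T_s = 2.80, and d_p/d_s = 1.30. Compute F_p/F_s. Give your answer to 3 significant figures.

19.1

L_p/L_s = (R_p/R_s)²(T_p/T_s)⁴ = (0.724)² × (2.80)⁴ = 32.22.
F_p/F_s = (L_p/L_s)/(d_p/d_s)² = 32.22 / (1.30)² = 19.06.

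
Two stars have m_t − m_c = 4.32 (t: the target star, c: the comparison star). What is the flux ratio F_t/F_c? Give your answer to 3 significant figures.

F_t/F_c = 10^(−(m_t − m_c)/2.5) = 10^(-4.32/2.5) = 10^-1.728 = 0.01871.

0.0187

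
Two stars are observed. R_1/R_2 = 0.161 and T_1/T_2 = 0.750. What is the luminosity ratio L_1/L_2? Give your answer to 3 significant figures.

0.00820

From the Stefan–Boltzmann law, L ∝ R²T⁴, so
L_1/L_2 = (R_1/R_2)² (T_1/T_2)⁴ = (0.161)² × (0.750)⁴ = 0.02592 × 0.3164 = 0.008202.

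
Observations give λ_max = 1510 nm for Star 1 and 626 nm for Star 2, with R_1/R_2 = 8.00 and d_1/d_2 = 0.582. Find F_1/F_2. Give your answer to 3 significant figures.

Wien's law: T_1/T_2 = λ_2/λ_1 = 626/1510 = 0.4146.
L_1/L_2 = (R_1/R_2)²(T_1/T_2)⁴ = (8.00)²(0.4146)⁴ = 1.890.
F_1/F_2 = (L_1/L_2)/(d_1/d_2)² = 1.890/(0.582)² = 5.581.

5.58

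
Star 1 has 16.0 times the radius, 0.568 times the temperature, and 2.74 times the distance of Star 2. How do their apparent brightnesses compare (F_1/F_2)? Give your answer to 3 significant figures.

L_1/L_2 = (R_1/R_2)²(T_1/T_2)⁴ = (16.0)² × (0.568)⁴ = 26.65.
F_1/F_2 = (L_1/L_2)/(d_1/d_2)² = 26.65 / (2.74)² = 3.549.

3.55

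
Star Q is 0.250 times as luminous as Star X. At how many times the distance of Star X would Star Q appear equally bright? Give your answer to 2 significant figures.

Equal flux requires L_Q/d_Q² = L_X/d_X², so d_Q/d_X = √(L_Q/L_X)
= √(0.250) = 0.5000.

0.50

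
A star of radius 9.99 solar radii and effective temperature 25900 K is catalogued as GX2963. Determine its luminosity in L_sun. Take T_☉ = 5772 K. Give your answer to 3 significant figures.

4.05×10^4 L_sun

L/L_☉ = (R/R_☉)² (T/T_☉)⁴ = (9.99)² × (25900/5772)⁴
       = 99.80 × (4.487)⁴ = 99.80 × 405.4 = 4.046×10^4.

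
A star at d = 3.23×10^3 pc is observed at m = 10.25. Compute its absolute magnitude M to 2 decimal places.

M = m − 5 log₁₀(d/10 pc) = 10.25 − 5 log₁₀(3.23×10^3/10)
  = 10.25 − 5 × 2.509 = 10.25 − 12.55 = -2.30.

-2.30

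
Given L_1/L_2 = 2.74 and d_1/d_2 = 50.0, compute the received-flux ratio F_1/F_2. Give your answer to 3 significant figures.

0.00110

F = L/(4πd²), so F_1/F_2 = (L_1/L_2) / (d_1/d_2)²
= 2.74 / (50.0)² = 2.74 / 2500 = 0.001096.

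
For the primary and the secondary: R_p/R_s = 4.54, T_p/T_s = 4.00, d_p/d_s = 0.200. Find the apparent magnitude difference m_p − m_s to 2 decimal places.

L_p/L_s = (4.54)²(4.00)⁴ = 5277.
F_p/F_s = (L_p/L_s)/(d_p/d_s)² = 5277/0.04000 = 1.319×10^5.
m_p − m_s = −2.5 log₁₀(1.319×10^5) = -12.80.

-12.80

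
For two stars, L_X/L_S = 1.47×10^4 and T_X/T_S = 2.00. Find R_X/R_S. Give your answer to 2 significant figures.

30

L ∝ R²T⁴ gives R ∝ √L / T², so
R_X/R_S = √(1.47×10^4) / (2.00)² = 121.2 / 4.000 = 30.31.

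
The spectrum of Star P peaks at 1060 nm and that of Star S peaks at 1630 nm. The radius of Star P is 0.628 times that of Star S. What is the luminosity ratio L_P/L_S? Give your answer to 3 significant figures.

Wien's law gives T ∝ 1/λ_max, so T_P/T_S = λ_S/λ_P = 1630/1060 = 1.538.
Then L ∝ R²T⁴ gives L_P/L_S = (0.628)² × (1.538)⁴ = 0.3944 × 5.591 = 2.205.

2.21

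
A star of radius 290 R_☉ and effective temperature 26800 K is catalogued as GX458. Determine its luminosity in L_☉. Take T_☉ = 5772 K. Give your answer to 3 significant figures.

3.91×10^7 L_☉

L/L_☉ = (R/R_☉)² (T/T_☉)⁴ = (290)² × (26800/5772)⁴
       = 8.410×10^4 × (4.643)⁴ = 8.410×10^4 × 464.8 = 3.909×10^7.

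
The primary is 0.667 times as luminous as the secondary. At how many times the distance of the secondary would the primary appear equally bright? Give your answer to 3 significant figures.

0.817

Equal flux requires L_p/d_p² = L_s/d_s², so d_p/d_s = √(L_p/L_s)
= √(0.667) = 0.8167.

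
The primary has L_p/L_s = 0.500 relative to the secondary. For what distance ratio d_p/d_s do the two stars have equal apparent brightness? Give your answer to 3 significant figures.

0.707

Equal flux requires L_p/d_p² = L_s/d_s², so d_p/d_s = √(L_p/L_s)
= √(0.500) = 0.7071.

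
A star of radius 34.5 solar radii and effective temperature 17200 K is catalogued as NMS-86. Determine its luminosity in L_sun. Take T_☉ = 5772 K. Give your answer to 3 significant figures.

9.39×10^4 L_sun

L/L_☉ = (R/R_☉)² (T/T_☉)⁴ = (34.5)² × (17200/5772)⁴
       = 1190 × (2.980)⁴ = 1190 × 78.85 = 9.385×10^4.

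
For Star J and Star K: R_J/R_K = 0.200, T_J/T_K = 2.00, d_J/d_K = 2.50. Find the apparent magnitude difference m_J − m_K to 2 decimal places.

2.47

L_J/L_K = (0.200)²(2.00)⁴ = 0.6400.
F_J/F_K = (L_J/L_K)/(d_J/d_K)² = 0.6400/6.250 = 0.1024.
m_J − m_K = −2.5 log₁₀(0.1024) = 2.47.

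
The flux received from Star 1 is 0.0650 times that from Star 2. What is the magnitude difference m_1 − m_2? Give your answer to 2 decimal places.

m_1 − m_2 = −2.5 log₁₀(F_1/F_2) = −2.5 log₁₀(0.0650) = −2.5 × (-1.187) = 2.968.

2.97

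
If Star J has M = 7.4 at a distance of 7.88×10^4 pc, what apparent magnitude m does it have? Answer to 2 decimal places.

m = M + 5 log₁₀(d/10 pc) = 7.4 + 5 log₁₀(7.88×10^4/10)
  = 7.4 + 5 × 3.897 = 7.4 + 19.48 = 26.88.

26.88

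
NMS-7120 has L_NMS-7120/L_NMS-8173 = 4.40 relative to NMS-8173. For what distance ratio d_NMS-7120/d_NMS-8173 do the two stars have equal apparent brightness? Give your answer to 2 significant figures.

Equal flux requires L_NMS-7120/d_NMS-7120² = L_NMS-8173/d_NMS-8173², so d_NMS-7120/d_NMS-8173 = √(L_NMS-7120/L_NMS-8173)
= √(4.40) = 2.098.

2.1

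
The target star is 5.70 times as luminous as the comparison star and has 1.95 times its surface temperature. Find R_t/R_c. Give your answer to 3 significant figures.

L ∝ R²T⁴ gives R ∝ √L / T², so
R_t/R_c = √(5.70) / (1.95)² = 2.387 / 3.802 = 0.6279.

0.628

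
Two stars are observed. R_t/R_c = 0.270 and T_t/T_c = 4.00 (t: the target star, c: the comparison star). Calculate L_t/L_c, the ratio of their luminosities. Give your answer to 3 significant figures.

18.7

From the Stefan–Boltzmann law, L ∝ R²T⁴, so
L_t/L_c = (R_t/R_c)² (T_t/T_c)⁴ = (0.270)² × (4.00)⁴ = 0.07290 × 256.0 = 18.66.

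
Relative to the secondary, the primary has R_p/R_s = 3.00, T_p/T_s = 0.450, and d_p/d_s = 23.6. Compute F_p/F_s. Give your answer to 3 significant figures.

6.63×10^-4

L_p/L_s = (R_p/R_s)²(T_p/T_s)⁴ = (3.00)² × (0.450)⁴ = 0.3691.
F_p/F_s = (L_p/L_s)/(d_p/d_s)² = 0.3691 / (23.6)² = 6.626×10^-4.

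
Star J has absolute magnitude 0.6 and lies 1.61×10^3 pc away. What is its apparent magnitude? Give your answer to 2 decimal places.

m = M + 5 log₁₀(d/10 pc) = 0.6 + 5 log₁₀(1.61×10^3/10)
  = 0.6 + 5 × 2.207 = 0.6 + 11.03 = 11.63.

11.63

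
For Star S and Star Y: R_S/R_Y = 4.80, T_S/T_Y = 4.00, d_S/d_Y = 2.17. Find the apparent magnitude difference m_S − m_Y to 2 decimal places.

-7.74

L_S/L_Y = (4.80)²(4.00)⁴ = 5898.
F_S/F_Y = (L_S/L_Y)/(d_S/d_Y)² = 5898/4.709 = 1253.
m_S − m_Y = −2.5 log₁₀(1253) = -7.74.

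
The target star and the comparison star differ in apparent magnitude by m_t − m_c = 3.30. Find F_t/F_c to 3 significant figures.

F_t/F_c = 10^(−(m_t − m_c)/2.5) = 10^(-3.30/2.5) = 10^-1.320 = 0.04786.

0.0479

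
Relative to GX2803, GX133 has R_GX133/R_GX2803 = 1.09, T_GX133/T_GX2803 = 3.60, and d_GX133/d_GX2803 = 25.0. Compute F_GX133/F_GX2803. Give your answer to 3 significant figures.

0.319

L_GX133/L_GX2803 = (R_GX133/R_GX2803)²(T_GX133/T_GX2803)⁴ = (1.09)² × (3.60)⁴ = 199.6.
F_GX133/F_GX2803 = (L_GX133/L_GX2803)/(d_GX133/d_GX2803)² = 199.6 / (25.0)² = 0.3193.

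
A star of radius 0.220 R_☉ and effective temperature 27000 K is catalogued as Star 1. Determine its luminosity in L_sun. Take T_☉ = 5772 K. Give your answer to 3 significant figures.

23.2 L_sun

L/L_☉ = (R/R_☉)² (T/T_☉)⁴ = (0.220)² × (27000/5772)⁴
       = 0.04840 × (4.678)⁴ = 0.04840 × 478.8 = 23.17.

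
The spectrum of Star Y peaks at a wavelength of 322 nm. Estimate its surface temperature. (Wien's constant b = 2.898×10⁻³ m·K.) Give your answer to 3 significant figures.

T = b/λ_max = 2.898×10⁻³ / (322×10⁻⁹) = 9000 K.

9.00×10^3 K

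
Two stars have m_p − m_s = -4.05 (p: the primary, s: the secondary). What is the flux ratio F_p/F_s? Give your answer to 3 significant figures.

41.7

F_p/F_s = 10^(−(m_p − m_s)/2.5) = 10^(4.05/2.5) = 10^1.620 = 41.69.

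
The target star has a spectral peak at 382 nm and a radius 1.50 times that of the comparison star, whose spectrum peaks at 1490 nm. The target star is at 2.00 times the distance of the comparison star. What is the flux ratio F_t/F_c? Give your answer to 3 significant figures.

130

Wien's law: T_t/T_c = λ_c/λ_t = 1490/382 = 3.901.
L_t/L_c = (R_t/R_c)²(T_t/T_c)⁴ = (1.50)²(3.901)⁴ = 520.8.
F_t/F_c = (L_t/L_c)/(d_t/d_c)² = 520.8/(2.00)² = 130.2.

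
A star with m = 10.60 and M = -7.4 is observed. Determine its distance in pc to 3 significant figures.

m − M = 5 log₁₀(d/10 pc)
10.60 − (-7.4) = 18.00 = 5 log₁₀(d/10)
d = 10 × 10^(18.00/5) = 10 × 10^3.600 = 3.981×10^4 pc.

3.98×10^4 pc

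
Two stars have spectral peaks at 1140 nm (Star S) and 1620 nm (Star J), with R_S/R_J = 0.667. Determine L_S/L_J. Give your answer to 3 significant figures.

1.81

Wien's law gives T ∝ 1/λ_max, so T_S/T_J = λ_J/λ_S = 1620/1140 = 1.421.
Then L ∝ R²T⁴ gives L_S/L_J = (0.667)² × (1.421)⁴ = 0.4449 × 4.078 = 1.814.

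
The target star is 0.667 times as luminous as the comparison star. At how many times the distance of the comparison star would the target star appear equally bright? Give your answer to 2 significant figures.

0.82

Equal flux requires L_t/d_t² = L_c/d_c², so d_t/d_c = √(L_t/L_c)
= √(0.667) = 0.8167.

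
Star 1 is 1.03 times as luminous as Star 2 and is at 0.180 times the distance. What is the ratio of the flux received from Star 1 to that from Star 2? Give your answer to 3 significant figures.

F = L/(4πd²), so F_1/F_2 = (L_1/L_2) / (d_1/d_2)²
= 1.03 / (0.180)² = 1.03 / 0.03240 = 31.79.

31.8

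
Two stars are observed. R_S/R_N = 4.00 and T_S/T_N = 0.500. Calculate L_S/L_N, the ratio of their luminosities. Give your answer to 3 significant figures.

From the Stefan–Boltzmann law, L ∝ R²T⁴, so
L_S/L_N = (R_S/R_N)² (T_S/T_N)⁴ = (4.00)² × (0.500)⁴ = 16.00 × 0.06250 = 1.000.

1.00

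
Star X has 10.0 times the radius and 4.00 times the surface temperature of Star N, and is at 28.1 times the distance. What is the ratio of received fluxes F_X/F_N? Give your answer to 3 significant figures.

32.4

L_X/L_N = (R_X/R_N)²(T_X/T_N)⁴ = (10.0)² × (4.00)⁴ = 2.560×10^4.
F_X/F_N = (L_X/L_N)/(d_X/d_N)² = 2.560×10^4 / (28.1)² = 32.42.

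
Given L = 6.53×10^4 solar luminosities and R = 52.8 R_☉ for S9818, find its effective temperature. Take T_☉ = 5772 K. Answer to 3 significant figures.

T/T_☉ = (L/L_☉)^(1/4) / (R/R_☉)^(1/2)
T = 5772 × (6.53×10^4)^(1/4) / √(52.8) = 5772 × 15.99 / 7.266 = 1.270×10^4 K.

1.27×10^4 K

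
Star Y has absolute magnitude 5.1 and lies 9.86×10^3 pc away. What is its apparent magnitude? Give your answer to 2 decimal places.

m = M + 5 log₁₀(d/10 pc) = 5.1 + 5 log₁₀(9.86×10^3/10)
  = 5.1 + 5 × 2.994 = 5.1 + 14.97 = 20.07.

20.07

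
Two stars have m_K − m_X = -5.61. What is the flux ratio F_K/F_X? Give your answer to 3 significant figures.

175

F_K/F_X = 10^(−(m_K − m_X)/2.5) = 10^(5.61/2.5) = 10^2.244 = 175.4.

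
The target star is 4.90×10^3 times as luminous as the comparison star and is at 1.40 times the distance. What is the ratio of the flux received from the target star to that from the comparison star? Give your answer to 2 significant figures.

2.5×10^3

F = L/(4πd²), so F_t/F_c = (L_t/L_c) / (d_t/d_c)²
= 4.90×10^3 / (1.40)² = 4.90×10^3 / 1.960 = 2500.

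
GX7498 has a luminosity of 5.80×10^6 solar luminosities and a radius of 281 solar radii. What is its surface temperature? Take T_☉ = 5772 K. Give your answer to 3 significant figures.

1.69×10^4 K

T/T_☉ = (L/L_☉)^(1/4) / (R/R_☉)^(1/2)
T = 5772 × (5.80×10^6)^(1/4) / √(281) = 5772 × 49.07 / 16.76 = 1.690×10^4 K.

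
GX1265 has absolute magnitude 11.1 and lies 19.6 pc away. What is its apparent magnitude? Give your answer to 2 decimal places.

m = M + 5 log₁₀(d/10 pc) = 11.1 + 5 log₁₀(19.6/10)
  = 11.1 + 5 × 0.292 = 11.1 + 1.46 = 12.56.

12.56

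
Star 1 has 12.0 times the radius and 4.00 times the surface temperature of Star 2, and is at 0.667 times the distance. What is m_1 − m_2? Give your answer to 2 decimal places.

-12.30

L_1/L_2 = (12.0)²(4.00)⁴ = 3.686×10^4.
F_1/F_2 = (L_1/L_2)/(d_1/d_2)² = 3.686×10^4/0.4449 = 8.286×10^4.
m_1 − m_2 = −2.5 log₁₀(8.286×10^4) = -12.30.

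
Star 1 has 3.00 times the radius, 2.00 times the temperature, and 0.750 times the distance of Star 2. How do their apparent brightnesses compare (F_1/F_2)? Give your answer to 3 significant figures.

256

L_1/L_2 = (R_1/R_2)²(T_1/T_2)⁴ = (3.00)² × (2.00)⁴ = 144.0.
F_1/F_2 = (L_1/L_2)/(d_1/d_2)² = 144.0 / (0.750)² = 256.0.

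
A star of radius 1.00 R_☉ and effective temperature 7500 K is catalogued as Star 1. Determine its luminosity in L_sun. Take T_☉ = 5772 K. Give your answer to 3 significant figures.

L/L_☉ = (R/R_☉)² (T/T_☉)⁴ = (1.00)² × (7500/5772)⁴
       = 1.000 × (1.299)⁴ = 1.000 × 2.851 = 2.851.

2.85 L_sun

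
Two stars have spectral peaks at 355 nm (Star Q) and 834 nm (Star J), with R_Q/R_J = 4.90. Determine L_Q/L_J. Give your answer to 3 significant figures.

Wien's law gives T ∝ 1/λ_max, so T_Q/T_J = λ_J/λ_Q = 834/355 = 2.349.
Then L ∝ R²T⁴ gives L_Q/L_J = (4.90)² × (2.349)⁴ = 24.01 × 30.46 = 731.4.

731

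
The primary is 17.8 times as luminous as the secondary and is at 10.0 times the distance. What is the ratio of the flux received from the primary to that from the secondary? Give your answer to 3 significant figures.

0.178

F = L/(4πd²), so F_p/F_s = (L_p/L_s) / (d_p/d_s)²
= 17.8 / (10.0)² = 17.8 / 100.0 = 0.1780.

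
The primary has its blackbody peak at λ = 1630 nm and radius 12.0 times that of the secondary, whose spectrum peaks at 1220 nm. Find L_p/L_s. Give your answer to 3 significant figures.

Wien's law gives T ∝ 1/λ_max, so T_p/T_s = λ_s/λ_p = 1220/1630 = 0.7485.
Then L ∝ R²T⁴ gives L_p/L_s = (12.0)² × (0.7485)⁴ = 144.0 × 0.3138 = 45.19.

45.2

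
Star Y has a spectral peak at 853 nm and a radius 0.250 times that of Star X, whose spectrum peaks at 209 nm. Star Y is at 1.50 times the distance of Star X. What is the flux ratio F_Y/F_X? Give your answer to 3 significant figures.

Wien's law: T_Y/T_X = λ_X/λ_Y = 209/853 = 0.2450.
L_Y/L_X = (R_Y/R_X)²(T_Y/T_X)⁴ = (0.250)²(0.2450)⁴ = 2.253×10^-4.
F_Y/F_X = (L_Y/L_X)/(d_Y/d_X)² = 2.253×10^-4/(1.50)² = 1.001×10^-4.

1.00×10^-4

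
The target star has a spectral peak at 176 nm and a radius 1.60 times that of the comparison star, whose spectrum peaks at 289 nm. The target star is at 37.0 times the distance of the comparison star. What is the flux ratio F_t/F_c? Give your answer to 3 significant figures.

Wien's law: T_t/T_c = λ_c/λ_t = 289/176 = 1.642.
L_t/L_c = (R_t/R_c)²(T_t/T_c)⁴ = (1.60)²(1.642)⁴ = 18.61.
F_t/F_c = (L_t/L_c)/(d_t/d_c)² = 18.61/(37.0)² = 0.01359.

0.0136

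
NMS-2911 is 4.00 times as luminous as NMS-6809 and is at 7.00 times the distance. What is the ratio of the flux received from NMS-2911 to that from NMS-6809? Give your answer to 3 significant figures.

0.0816

F = L/(4πd²), so F_NMS-2911/F_NMS-6809 = (L_NMS-2911/L_NMS-6809) / (d_NMS-2911/d_NMS-6809)²
= 4.00 / (7.00)² = 4.00 / 49.00 = 0.08163.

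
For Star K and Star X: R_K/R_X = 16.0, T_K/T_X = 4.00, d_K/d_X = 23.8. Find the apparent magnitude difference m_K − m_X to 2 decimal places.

-5.16

L_K/L_X = (16.0)²(4.00)⁴ = 6.554×10^4.
F_K/F_X = (L_K/L_X)/(d_K/d_X)² = 6.554×10^4/566.4 = 115.7.
m_K − m_X = −2.5 log₁₀(115.7) = -5.16.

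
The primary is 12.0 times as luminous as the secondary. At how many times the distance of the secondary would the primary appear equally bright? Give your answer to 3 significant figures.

Equal flux requires L_p/d_p² = L_s/d_s², so d_p/d_s = √(L_p/L_s)
= √(12.0) = 3.464.

3.46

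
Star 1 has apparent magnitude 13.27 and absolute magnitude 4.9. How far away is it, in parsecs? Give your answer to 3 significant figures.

472 pc

m − M = 5 log₁₀(d/10 pc)
13.27 − (4.9) = 8.37 = 5 log₁₀(d/10)
d = 10 × 10^(8.37/5) = 10 × 10^1.674 = 472.1 pc.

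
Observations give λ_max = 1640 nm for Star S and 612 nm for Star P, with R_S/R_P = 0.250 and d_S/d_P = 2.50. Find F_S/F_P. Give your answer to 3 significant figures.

Wien's law: T_S/T_P = λ_P/λ_S = 612/1640 = 0.3732.
L_S/L_P = (R_S/R_P)²(T_S/T_P)⁴ = (0.250)²(0.3732)⁴ = 0.001212.
F_S/F_P = (L_S/L_P)/(d_S/d_P)² = 0.001212/(2.50)² = 1.939×10^-4.

1.94×10^-4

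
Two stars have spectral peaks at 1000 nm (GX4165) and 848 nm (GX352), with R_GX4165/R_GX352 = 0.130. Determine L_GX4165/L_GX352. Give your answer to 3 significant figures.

Wien's law gives T ∝ 1/λ_max, so T_GX4165/T_GX352 = λ_GX352/λ_GX4165 = 848/1000 = 0.8480.
Then L ∝ R²T⁴ gives L_GX4165/L_GX352 = (0.130)² × (0.8480)⁴ = 0.01690 × 0.5171 = 0.008739.

0.00874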